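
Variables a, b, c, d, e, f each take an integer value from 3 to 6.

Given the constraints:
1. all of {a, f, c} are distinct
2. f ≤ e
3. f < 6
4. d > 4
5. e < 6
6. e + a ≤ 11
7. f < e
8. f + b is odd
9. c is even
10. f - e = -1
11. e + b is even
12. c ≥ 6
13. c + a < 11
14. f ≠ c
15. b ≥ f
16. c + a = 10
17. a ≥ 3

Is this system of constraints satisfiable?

Satisfiable

The assignment a = 4, b = 4, c = 6, d = 6, e = 4, f = 3 works:
  constraint 6 holds since e + a = 8.
  constraint 10 holds since f - e = -1.
  constraint 13 holds since c + a = 10.
The rest check out directly.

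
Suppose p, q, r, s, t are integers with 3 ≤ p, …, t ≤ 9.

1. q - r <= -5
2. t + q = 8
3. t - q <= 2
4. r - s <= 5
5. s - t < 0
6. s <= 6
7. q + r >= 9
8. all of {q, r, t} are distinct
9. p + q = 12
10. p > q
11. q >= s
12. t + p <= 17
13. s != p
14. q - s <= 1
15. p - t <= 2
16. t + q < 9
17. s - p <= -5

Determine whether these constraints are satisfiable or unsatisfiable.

Unsatisfiable

Constraints 1, 3, 4, 15, and 17 give s − r ≥ -5, r − q ≥ 5, q − t ≥ -2, t − p ≥ -2, p − s ≥ 5.
Adding all 5 inequalities: the left sides telescope to 0, and the right sides sum to (-5) + 5 + (-2) + (-2) + 5 = 1. So 0 ≥ 1, which is false.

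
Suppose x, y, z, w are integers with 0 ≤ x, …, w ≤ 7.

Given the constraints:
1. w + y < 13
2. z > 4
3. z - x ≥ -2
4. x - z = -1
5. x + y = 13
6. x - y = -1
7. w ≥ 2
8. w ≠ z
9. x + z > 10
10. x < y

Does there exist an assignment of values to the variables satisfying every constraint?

Satisfiable

Take x = 6, y = 7, z = 7, w = 3. Then constraint 1: w + y = 10; constraint 3: z - x = 1; constraint 4: x - z = -1, and every other listed constraint is also met.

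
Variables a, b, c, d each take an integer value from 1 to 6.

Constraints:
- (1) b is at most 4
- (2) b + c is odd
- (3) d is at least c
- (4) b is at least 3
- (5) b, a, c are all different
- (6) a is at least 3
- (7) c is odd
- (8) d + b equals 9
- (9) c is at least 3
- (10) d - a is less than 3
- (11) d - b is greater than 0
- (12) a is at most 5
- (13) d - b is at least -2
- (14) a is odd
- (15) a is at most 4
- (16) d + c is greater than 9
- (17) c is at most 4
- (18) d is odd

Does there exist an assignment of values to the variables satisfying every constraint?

Unsatisfiable

Constraints 1, 4, 6, 9, 15, and 17 confine each of b, a, c to the 2 values {3, 4}.
Constraint 5 requires all 3 of them to be distinct, but only 2 values are available — impossible by the pigeonhole principle.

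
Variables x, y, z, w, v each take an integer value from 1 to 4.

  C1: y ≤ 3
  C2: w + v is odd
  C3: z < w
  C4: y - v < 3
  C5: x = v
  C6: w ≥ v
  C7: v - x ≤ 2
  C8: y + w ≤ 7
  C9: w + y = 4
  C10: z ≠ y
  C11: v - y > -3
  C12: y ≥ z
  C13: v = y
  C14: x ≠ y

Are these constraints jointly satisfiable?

From constraints 5 and 13, x = v = y, so x = y. But constraint 14 says x ≠ y. Contradiction.

Unsatisfiable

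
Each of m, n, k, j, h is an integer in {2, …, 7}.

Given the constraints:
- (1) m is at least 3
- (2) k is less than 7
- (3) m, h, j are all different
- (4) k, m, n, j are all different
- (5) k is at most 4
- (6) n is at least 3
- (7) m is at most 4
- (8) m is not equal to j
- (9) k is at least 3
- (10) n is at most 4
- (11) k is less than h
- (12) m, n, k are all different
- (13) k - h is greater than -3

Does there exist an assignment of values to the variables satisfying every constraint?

Unsatisfiable

Constraints 1, 5, 6, 7, 9, and 10 confine each of m, n, k to the 2 values {3, 4}.
Constraint 12 requires all 3 of them to be distinct, but only 2 values are available — impossible by the pigeonhole principle.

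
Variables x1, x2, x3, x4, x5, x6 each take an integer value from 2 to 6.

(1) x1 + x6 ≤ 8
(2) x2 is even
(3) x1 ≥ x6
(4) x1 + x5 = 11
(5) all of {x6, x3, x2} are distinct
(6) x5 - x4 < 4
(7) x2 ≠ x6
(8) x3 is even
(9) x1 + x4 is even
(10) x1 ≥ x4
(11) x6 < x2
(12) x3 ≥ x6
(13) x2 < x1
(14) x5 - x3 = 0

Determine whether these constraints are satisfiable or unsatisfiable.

Take x1 = 5, x2 = 4, x3 = 6, x4 = 5, x5 = 6, x6 = 3. Then constraint 1: x1 + x6 = 8; constraint 4: x1 + x5 = 11, and every other listed constraint is also met.

Satisfiable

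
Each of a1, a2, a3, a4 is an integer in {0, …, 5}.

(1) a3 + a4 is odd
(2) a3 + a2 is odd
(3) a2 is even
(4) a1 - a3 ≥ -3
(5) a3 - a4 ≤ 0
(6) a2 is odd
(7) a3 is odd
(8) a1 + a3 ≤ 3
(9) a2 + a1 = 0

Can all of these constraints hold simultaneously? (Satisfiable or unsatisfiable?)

Constraint 7 makes a3 odd and constraint 6 makes a2 odd, so a3 + a2 must be even. Constraint 2 says a3 + a2 is odd — contradiction.

Unsatisfiable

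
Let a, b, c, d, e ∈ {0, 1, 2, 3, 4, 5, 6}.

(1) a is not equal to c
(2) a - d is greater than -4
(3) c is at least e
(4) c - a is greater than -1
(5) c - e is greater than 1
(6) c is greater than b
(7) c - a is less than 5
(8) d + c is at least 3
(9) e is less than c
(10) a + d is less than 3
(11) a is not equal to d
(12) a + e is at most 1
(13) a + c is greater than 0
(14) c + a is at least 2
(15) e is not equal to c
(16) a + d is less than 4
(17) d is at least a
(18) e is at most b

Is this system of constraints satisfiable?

The assignment a = 0, b = 0, c = 2, d = 2, e = 0 works:
  constraint 2 holds since a - d = -2.
  constraint 4 holds since c - a = 2.
The rest check out directly.

Satisfiable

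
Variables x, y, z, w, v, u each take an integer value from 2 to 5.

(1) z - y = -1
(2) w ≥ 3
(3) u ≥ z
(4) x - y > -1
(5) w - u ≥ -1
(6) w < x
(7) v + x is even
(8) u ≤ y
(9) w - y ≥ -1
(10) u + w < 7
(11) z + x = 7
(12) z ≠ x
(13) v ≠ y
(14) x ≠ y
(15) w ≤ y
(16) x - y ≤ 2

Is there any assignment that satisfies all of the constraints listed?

Satisfiable

Take x = 5, y = 3, z = 2, w = 3, v = 5, u = 2. Then constraint 1: z - y = -1; constraint 4: x - y = 2; constraint 5: w - u = 1, and every other listed constraint is also met.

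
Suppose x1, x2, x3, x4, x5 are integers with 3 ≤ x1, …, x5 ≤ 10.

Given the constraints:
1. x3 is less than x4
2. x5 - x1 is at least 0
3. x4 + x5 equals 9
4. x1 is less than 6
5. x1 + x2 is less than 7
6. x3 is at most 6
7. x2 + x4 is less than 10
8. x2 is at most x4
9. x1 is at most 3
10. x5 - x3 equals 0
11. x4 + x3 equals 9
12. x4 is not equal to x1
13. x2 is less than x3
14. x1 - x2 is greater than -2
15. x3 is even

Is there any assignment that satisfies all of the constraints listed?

The assignment x1 = 3, x2 = 3, x3 = 4, x4 = 5, x5 = 4 works:
  constraint 2 holds since x5 - x1 = 1.
  constraint 3 holds since x4 + x5 = 9.
  constraint 5 holds since x1 + x2 = 6.
The rest check out directly.

Satisfiable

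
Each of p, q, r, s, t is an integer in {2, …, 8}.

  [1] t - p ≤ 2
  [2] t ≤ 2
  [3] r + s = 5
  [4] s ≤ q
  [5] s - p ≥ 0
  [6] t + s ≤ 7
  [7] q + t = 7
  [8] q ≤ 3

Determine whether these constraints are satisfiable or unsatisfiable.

From constraint 8: q ≤ 3. From constraint 2: t ≤ 2. Hence q + t ≤ 5. But constraint 7 requires q + t = 7, and 7 > 5. Contradiction.

Unsatisfiable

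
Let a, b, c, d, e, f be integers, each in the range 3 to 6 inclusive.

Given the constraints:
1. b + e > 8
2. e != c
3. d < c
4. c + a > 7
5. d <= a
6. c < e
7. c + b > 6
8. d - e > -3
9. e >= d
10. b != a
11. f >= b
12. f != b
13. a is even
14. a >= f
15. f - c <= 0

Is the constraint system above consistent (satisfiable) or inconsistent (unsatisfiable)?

Take a = 4, b = 3, c = 5, d = 4, e = 6, f = 4. Then constraint 1: b + e = 9; constraint 4: c + a = 9; constraint 7: c + b = 8, and every other listed constraint is also met.

Satisfiable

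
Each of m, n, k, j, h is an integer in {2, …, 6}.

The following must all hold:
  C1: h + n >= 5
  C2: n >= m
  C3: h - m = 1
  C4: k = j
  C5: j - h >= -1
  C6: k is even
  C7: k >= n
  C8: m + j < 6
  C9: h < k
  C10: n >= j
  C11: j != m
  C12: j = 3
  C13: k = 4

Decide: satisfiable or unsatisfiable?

Unsatisfiable

Constraint 13 fixes k = 4 and constraint 12 fixes j = 3, but constraint 4 requires k = j. Since 4 ≠ 3, contradiction.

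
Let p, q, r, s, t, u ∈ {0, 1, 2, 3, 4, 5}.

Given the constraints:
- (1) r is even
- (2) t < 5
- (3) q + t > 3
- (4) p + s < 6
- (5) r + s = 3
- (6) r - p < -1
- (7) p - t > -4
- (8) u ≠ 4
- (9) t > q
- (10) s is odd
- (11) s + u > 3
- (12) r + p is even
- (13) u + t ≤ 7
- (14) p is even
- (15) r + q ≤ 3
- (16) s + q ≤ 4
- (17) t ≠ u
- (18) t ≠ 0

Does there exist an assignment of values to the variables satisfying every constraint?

Take p = 2, q = 1, r = 0, s = 3, t = 3, u = 1. Then constraint 3: q + t = 4; constraint 4: p + s = 5, and every other listed constraint is also met.

Satisfiable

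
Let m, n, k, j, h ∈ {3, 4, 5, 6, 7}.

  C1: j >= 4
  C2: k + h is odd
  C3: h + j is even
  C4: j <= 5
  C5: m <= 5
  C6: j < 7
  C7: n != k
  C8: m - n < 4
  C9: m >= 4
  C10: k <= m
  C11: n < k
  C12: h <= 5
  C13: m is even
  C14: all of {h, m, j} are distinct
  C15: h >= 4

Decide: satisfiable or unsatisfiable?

Constraints 1, 4, 5, 9, 12, and 15 confine each of h, m, j to the 2 values {4, 5}.
Constraint 14 requires all 3 of them to be distinct, but only 2 values are available — impossible by the pigeonhole principle.

Unsatisfiable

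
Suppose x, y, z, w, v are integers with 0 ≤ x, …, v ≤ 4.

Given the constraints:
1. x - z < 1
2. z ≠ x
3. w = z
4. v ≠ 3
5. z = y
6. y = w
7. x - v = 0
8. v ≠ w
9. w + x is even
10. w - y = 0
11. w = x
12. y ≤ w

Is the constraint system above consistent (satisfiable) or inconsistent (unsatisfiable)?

Unsatisfiable

From constraints 5, 6, and 11, z = y = w = x, so z = x. But constraint 2 says z ≠ x. Contradiction.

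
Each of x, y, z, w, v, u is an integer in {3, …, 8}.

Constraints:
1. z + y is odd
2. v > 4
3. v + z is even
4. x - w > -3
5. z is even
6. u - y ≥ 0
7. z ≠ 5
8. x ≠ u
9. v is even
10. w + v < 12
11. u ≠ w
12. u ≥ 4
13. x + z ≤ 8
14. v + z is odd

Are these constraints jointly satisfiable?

Constraint 9 makes v even and constraint 5 makes z even, so v + z must be even. Constraint 14 says v + z is odd — contradiction.

Unsatisfiable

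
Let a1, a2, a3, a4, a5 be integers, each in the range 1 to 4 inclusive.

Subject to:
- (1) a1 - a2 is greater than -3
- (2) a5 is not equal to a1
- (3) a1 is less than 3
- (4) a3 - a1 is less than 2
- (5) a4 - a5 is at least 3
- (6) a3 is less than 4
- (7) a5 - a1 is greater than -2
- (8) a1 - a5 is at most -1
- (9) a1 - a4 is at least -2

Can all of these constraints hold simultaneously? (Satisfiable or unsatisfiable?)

Constraints 5, 8, and 9 give a5 − a1 ≥ 1, a1 − a4 ≥ -2, a4 − a5 ≥ 3.
Adding all 3 inequalities: the left sides telescope to 0, and the right sides sum to 1 + (-2) + 3 = 2. So 0 ≥ 2, which is false.

Unsatisfiable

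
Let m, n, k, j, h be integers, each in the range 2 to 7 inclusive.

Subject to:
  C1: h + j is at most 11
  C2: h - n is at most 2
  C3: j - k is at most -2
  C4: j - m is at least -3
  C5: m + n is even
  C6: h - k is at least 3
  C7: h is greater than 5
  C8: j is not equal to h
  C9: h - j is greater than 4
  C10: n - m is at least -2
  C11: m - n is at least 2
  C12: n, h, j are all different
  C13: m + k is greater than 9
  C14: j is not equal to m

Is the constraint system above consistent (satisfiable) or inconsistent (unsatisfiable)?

Unsatisfiable

Constraints 2, 3, 4, 6, and 11 give h − k ≥ 3, k − j ≥ 2, j − m ≥ -3, m − n ≥ 2, n − h ≥ -2.
Adding all 5 inequalities: the left sides telescope to 0, and the right sides sum to 3 + 2 + (-3) + 2 + (-2) = 2. So 0 ≥ 2, which is false.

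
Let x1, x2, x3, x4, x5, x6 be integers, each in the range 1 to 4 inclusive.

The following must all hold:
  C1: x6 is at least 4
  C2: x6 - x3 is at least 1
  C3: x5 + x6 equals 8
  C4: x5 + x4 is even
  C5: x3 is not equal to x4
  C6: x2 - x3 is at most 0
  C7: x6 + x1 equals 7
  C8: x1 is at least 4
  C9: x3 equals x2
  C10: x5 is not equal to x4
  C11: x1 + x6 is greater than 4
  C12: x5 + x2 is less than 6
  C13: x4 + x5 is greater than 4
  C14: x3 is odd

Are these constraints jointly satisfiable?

From constraint 1: x6 ≥ 4. From constraint 8: x1 ≥ 4. Hence x6 + x1 ≥ 8. But constraint 7 requires x6 + x1 = 7, and 7 < 8. Contradiction.

Unsatisfiable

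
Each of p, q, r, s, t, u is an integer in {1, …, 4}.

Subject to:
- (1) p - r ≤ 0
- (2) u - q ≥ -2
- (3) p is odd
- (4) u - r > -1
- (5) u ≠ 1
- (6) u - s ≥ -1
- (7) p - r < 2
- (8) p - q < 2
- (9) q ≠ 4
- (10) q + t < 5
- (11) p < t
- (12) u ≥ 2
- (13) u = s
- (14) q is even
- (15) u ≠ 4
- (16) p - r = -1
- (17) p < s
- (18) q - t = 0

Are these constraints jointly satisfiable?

One satisfying assignment is p = 1, q = 2, r = 2, s = 2, t = 2, u = 2.
For the less obvious constraints — constraint 1: p - r = -1; constraint 2: u - q = 0; constraint 4: u - r = 0 — and the others hold by inspection.

Satisfiable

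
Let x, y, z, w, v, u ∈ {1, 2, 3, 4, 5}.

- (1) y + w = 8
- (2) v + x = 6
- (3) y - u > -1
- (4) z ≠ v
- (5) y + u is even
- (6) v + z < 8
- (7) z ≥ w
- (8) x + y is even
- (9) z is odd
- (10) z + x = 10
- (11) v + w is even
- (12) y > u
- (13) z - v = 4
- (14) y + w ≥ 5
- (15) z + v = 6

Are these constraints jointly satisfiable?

Setting (x, y, z, w, v, u) = (5, 3, 5, 5, 1, 1) satisfies everything: constraint 1: y + w = 8; constraint 2: v + x = 6; constraint 3: y - u = 2, and the others follow.

Satisfiable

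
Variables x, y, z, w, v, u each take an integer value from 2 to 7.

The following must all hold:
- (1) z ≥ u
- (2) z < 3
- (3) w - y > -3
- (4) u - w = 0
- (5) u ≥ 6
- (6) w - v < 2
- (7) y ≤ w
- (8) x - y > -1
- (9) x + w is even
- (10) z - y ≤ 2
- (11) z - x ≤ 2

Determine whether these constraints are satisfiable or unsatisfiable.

Unsatisfiable

From constraints 1 and 5: z ≥ u and u ≥ 6, so z ≥ 6. From constraint 2: z ≤ 2. But 2 < 6, so no value of z works.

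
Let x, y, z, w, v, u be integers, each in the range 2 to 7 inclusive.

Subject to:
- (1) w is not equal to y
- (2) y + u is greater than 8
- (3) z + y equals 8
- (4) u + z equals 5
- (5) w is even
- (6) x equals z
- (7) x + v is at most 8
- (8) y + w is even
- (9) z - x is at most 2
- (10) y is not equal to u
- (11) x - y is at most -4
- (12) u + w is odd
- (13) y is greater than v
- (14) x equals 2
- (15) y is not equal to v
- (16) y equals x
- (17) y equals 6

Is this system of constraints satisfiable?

Constraint 17 fixes y = 6 and constraint 14 fixes x = 2, but constraint 16 requires y = x. Since 6 ≠ 2, contradiction.

Unsatisfiable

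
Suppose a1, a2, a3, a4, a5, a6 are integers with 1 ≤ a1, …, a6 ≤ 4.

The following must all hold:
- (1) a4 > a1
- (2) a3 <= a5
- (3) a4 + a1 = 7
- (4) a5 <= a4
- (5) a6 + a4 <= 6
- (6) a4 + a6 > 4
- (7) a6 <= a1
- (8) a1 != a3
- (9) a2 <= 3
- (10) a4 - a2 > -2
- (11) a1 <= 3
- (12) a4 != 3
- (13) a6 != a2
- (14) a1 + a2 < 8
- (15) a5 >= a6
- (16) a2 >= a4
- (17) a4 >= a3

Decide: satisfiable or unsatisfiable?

Unsatisfiable

From constraints 9 and 16: a4 ≤ a2 ≤ 3. From constraint 11: a1 ≤ 3. Hence a4 + a1 ≤ 6. But constraint 3 requires a4 + a1 = 7, and 7 > 6. Contradiction.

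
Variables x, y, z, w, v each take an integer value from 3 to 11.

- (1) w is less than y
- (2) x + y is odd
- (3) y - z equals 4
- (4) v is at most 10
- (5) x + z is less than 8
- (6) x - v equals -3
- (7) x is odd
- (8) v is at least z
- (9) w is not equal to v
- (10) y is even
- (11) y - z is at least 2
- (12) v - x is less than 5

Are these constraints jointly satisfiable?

Take x = 3, y = 8, z = 4, w = 5, v = 6. Then constraint 3: y - z = 4; constraint 5: x + z = 7, and every other listed constraint is also met.

Satisfiable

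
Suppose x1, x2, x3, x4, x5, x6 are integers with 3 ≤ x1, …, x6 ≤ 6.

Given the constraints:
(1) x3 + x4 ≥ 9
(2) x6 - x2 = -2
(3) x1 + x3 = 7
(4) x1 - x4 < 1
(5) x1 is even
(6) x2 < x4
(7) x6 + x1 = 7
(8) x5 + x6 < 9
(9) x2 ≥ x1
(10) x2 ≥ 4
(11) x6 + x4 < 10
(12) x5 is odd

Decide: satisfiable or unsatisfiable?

Satisfiable

Setting (x1, x2, x3, x4, x5, x6) = (4, 5, 3, 6, 5, 3) satisfies everything: constraint 1: x3 + x4 = 9; constraint 2: x6 - x2 = -2; constraint 3: x1 + x3 = 7, and the others follow.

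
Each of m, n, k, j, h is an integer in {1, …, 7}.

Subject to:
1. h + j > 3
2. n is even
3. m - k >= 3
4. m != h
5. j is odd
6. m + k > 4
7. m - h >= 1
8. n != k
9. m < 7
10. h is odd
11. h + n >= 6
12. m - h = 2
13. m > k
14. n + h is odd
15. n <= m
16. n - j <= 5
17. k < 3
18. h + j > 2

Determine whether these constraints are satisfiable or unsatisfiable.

Satisfiable

Try m = 5, n = 4, k = 2, j = 1, h = 3.
Check constraint 1: h + j = 4; constraint 3: m - k = 3. The remaining constraints are straightforward to verify.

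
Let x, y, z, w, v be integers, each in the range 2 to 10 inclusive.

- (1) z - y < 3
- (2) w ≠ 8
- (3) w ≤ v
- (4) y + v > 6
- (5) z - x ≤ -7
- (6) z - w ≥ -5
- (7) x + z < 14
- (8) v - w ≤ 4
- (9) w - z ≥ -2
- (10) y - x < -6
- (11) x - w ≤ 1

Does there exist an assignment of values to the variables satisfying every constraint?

Unsatisfiable

Constraints 5, 6, and 11 give x − z ≥ 7, z − w ≥ -5, w − x ≥ -1.
Adding all 3 inequalities: the left sides telescope to 0, and the right sides sum to 7 + (-5) + (-1) = 1. So 0 ≥ 1, which is false.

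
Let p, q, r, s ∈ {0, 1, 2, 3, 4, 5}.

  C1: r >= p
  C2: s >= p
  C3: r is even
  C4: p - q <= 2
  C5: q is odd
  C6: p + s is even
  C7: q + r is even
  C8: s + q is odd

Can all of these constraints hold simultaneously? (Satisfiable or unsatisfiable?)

Constraint 5 makes q odd and constraint 3 makes r even, so q + r must be odd. Constraint 7 says q + r is even — contradiction.

Unsatisfiable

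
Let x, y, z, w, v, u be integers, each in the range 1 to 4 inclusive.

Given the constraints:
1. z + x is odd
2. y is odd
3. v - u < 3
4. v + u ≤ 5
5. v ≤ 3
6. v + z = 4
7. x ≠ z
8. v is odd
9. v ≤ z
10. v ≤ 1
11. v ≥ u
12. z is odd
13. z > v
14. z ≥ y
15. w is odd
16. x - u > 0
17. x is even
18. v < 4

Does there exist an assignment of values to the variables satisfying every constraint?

Satisfiable

Take x = 4, y = 3, z = 3, w = 3, v = 1, u = 1. Then constraint 3: v - u = 0; constraint 4: v + u = 2; constraint 6: v + z = 4, and every other listed constraint is also met.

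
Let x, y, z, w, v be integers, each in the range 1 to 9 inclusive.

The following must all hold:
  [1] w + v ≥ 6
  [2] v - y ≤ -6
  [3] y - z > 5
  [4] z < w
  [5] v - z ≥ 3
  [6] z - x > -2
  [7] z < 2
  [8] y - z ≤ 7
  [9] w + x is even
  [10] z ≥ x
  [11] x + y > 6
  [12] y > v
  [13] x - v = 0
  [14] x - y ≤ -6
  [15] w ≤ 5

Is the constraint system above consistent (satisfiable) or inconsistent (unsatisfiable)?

Unsatisfiable

Constraints 2, 5, and 8 give v − z ≥ 3, z − y ≥ -7, y − v ≥ 6.
Adding all 3 inequalities: the left sides telescope to 0, and the right sides sum to 3 + (-7) + 6 = 2. So 0 ≥ 2, which is false.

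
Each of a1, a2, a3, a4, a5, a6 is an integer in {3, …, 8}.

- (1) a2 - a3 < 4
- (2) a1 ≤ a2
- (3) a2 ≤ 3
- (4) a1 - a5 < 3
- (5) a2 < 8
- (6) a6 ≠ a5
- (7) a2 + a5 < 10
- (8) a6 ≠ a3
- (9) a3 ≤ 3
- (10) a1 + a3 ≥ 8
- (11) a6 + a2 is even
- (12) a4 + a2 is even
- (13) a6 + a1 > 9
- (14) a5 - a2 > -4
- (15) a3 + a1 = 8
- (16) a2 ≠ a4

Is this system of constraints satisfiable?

From constraint 9: a3 ≤ 3. From constraints 2 and 3: a1 ≤ a2 ≤ 3. Hence a3 + a1 ≤ 6. But constraint 15 requires a3 + a1 = 8, and 8 > 6. Contradiction.

Unsatisfiable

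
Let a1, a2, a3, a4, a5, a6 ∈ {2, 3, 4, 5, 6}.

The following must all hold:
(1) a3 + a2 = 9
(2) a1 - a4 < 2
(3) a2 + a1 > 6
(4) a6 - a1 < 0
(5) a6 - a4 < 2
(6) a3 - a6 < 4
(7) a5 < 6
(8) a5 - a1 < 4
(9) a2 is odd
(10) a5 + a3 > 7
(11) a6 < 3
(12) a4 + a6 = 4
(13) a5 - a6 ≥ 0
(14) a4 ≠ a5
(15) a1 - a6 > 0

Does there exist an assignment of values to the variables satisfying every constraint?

Take a1 = 3, a2 = 5, a3 = 4, a4 = 2, a5 = 4, a6 = 2. Then constraint 1: a3 + a2 = 9; constraint 2: a1 - a4 = 1, and every other listed constraint is also met.

Satisfiable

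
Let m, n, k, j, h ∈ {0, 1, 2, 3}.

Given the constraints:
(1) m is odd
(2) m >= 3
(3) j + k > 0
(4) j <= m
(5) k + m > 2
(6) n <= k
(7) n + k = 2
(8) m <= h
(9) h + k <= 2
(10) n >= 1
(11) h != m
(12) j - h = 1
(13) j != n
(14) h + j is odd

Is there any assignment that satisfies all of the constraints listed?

Unsatisfiable

From constraints 2 and 8: h ≥ m ≥ 3. From constraints 6 and 10: k ≥ n ≥ 1. Hence h + k ≥ 4. But constraint 9 requires h + k ≤ 2, and 2 < 4. Contradiction.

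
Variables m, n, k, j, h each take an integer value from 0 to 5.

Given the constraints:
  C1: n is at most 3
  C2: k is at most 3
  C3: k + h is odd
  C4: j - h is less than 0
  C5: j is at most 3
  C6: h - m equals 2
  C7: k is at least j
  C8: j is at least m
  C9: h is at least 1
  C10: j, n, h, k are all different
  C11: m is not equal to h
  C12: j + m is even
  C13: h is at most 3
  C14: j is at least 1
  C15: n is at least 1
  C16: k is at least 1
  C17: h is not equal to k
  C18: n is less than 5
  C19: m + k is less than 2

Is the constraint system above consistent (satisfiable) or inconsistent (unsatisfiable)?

Unsatisfiable

Constraints 1, 2, 5, 9, 13, 14, 15, and 16 confine each of j, n, h, k to the 3 values {1, …, 3}.
Constraint 10 requires all 4 of them to be distinct, but only 3 values are available — impossible by the pigeonhole principle.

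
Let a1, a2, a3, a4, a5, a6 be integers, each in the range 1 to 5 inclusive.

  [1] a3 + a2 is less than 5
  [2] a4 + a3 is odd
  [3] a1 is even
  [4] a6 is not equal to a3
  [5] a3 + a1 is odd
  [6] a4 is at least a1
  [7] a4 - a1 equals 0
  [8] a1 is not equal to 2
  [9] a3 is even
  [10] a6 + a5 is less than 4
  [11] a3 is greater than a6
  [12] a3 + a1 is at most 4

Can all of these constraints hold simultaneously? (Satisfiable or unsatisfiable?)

Unsatisfiable

Constraint 9 makes a3 even and constraint 3 makes a1 even, so a3 + a1 must be even. Constraint 5 says a3 + a1 is odd — contradiction.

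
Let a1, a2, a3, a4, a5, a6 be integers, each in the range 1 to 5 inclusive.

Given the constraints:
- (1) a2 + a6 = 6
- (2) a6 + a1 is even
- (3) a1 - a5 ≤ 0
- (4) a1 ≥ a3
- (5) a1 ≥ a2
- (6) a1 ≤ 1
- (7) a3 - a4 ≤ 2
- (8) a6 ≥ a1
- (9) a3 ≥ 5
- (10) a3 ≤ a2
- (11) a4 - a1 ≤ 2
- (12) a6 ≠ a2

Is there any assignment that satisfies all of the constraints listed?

From constraint 9: a3 ≥ 5. From constraints 4 and 6: a3 ≤ a1 and a1 ≤ 1, so a3 ≤ 1. But 1 < 5, so no value of a3 works.

Unsatisfiable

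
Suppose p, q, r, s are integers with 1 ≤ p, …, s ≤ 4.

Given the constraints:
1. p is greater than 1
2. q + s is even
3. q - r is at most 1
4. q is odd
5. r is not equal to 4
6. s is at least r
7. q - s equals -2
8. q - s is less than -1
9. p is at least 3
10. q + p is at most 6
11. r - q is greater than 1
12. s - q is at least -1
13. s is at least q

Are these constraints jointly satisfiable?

One satisfying assignment is p = 3, q = 1, r = 3, s = 3.
For the less obvious constraints — constraint 3: q - r = -2; constraint 7: q - s = -2; constraint 8: q - s = -2 — and the others hold by inspection.

Satisfiable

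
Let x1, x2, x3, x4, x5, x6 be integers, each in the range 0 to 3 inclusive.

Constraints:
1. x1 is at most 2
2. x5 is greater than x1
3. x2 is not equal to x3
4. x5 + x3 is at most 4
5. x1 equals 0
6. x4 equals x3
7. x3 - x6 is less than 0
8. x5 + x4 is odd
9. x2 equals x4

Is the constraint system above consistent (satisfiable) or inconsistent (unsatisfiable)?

From constraints 6 and 9, x2 = x4 = x3, so x2 = x3. But constraint 3 says x2 ≠ x3. Contradiction.

Unsatisfiable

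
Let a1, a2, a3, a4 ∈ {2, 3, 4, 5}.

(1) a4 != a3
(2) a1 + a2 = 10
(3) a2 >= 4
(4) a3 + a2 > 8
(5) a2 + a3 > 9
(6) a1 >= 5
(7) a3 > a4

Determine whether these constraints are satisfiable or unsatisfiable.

Satisfiable

Take a1 = 5, a2 = 5, a3 = 5, a4 = 3. Then constraint 2: a1 + a2 = 10; constraint 4: a3 + a2 = 10, and every other listed constraint is also met.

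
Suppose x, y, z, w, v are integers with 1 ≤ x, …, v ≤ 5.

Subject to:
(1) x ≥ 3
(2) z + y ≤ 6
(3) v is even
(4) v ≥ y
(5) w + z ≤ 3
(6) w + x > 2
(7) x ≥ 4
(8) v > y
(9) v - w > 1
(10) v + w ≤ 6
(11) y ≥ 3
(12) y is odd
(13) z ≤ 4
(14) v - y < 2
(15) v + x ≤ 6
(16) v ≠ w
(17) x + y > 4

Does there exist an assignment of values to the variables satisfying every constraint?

From constraints 4 and 11: v ≥ y ≥ 3. From constraint 7: x ≥ 4. Hence v + x ≥ 7. But constraint 15 requires v + x ≤ 6, and 6 < 7. Contradiction.

Unsatisfiable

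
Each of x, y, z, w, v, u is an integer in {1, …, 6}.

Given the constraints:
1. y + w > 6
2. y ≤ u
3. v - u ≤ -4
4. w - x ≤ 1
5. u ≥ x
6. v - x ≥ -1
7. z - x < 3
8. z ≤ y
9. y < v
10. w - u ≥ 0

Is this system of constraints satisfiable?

Unsatisfiable

Constraints 3, 4, 6, and 10 give u − v ≥ 4, v − x ≥ -1, x − w ≥ -1, w − u ≥ 0.
Adding all 4 inequalities: the left sides telescope to 0, and the right sides sum to 4 + (-1) + (-1) + 0 = 2. So 0 ≥ 2, which is false.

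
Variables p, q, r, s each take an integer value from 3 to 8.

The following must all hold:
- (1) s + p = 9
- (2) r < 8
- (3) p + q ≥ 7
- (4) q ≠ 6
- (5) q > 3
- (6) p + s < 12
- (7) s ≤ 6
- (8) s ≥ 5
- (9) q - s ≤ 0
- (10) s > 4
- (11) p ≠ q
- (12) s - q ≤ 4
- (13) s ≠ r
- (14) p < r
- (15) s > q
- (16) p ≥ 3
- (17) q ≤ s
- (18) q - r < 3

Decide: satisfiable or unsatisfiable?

Try p = 3, q = 4, r = 4, s = 6.
Check constraint 1: s + p = 9; constraint 3: p + q = 7. The remaining constraints are straightforward to verify.

Satisfiable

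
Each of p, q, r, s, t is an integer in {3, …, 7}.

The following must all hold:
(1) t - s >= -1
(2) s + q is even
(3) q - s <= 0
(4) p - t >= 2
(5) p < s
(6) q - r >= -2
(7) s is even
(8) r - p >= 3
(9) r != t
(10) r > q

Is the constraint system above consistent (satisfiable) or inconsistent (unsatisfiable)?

Constraints 1, 3, 4, 6, and 8 give p − t ≥ 2, t − s ≥ -1, s − q ≥ 0, q − r ≥ -2, r − p ≥ 3.
Adding all 5 inequalities: the left sides telescope to 0, and the right sides sum to 2 + (-1) + 0 + (-2) + 3 = 2. So 0 ≥ 2, which is false.

Unsatisfiable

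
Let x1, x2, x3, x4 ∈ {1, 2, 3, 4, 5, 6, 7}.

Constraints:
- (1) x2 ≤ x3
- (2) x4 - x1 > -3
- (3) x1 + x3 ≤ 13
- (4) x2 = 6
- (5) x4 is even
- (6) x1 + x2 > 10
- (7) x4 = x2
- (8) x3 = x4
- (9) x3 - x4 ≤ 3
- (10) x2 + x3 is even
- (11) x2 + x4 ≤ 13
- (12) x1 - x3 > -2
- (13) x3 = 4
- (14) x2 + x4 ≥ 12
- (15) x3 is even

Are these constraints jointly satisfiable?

Unsatisfiable

Constraint 13 fixes x3 = 4 and constraint 4 fixes x2 = 6. Constraints 7 and 8 give x3 = x4 = x2, so x3 = x2. But 4 ≠ 6 — contradiction.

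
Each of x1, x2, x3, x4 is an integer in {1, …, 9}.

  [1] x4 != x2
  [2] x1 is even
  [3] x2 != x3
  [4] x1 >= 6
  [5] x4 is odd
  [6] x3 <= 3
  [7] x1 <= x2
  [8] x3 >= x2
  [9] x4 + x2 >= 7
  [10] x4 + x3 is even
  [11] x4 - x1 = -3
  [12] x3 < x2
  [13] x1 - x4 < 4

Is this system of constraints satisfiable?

Unsatisfiable

From constraints 4 and 7: x2 ≥ x1 and x1 ≥ 6, so x2 ≥ 6. From constraints 6 and 8: x2 ≤ x3 and x3 ≤ 3, so x2 ≤ 3. But 3 < 6, so no value of x2 works.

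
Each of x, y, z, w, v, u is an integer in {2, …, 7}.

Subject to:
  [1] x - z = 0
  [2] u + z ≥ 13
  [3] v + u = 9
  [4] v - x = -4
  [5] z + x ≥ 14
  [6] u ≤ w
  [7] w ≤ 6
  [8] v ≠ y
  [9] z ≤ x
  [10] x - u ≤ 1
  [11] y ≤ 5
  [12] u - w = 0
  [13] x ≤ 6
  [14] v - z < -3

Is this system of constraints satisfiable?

From constraints 6 and 7: u ≤ w ≤ 6. From constraints 9 and 13: z ≤ x ≤ 6. Hence u + z ≤ 12. But constraint 2 requires u + z ≥ 13, and 13 > 12. Contradiction.

Unsatisfiable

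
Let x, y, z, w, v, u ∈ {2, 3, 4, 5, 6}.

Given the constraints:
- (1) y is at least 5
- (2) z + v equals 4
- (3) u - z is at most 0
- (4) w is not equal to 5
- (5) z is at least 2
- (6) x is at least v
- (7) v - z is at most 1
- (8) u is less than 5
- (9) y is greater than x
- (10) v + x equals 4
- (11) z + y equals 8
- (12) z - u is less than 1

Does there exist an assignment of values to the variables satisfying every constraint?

The assignment x = 2, y = 6, z = 2, w = 4, v = 2, u = 2 works:
  constraint 2 holds since z + v = 4.
  constraint 3 holds since u - z = 0.
  constraint 7 holds since v - z = 0.
The rest check out directly.

Satisfiable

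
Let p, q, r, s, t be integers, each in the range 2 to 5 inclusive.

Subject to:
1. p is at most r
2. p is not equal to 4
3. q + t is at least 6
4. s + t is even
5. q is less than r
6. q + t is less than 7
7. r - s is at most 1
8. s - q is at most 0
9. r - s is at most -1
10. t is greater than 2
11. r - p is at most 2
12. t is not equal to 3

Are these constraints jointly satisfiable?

Constraints 5, 8, and 9 give s ≤ q, q < r, r < s. Chaining: s ≤ q < r < s, which forces s < s — impossible.

Unsatisfiable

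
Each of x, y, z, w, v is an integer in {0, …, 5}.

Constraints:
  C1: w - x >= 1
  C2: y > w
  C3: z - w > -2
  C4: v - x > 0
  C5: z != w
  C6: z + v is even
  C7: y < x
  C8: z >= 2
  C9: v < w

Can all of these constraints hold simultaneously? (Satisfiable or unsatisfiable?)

Unsatisfiable

Constraints 2, 4, 7, and 9 give w < y, y < x, x < v, v < w. Chaining: w < y < x < v < w, which forces w < w — impossible.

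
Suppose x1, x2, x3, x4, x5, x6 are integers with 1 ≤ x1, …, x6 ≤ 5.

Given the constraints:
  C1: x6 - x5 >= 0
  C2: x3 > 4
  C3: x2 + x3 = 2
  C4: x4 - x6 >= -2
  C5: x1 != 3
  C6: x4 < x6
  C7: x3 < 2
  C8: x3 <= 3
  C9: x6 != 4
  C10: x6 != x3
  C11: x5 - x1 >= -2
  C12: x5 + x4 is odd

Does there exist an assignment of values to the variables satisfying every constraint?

Unsatisfiable

From constraint 2: x3 ≥ 5. From constraint 7: x3 ≤ 1. But 1 < 5, so no value of x3 works.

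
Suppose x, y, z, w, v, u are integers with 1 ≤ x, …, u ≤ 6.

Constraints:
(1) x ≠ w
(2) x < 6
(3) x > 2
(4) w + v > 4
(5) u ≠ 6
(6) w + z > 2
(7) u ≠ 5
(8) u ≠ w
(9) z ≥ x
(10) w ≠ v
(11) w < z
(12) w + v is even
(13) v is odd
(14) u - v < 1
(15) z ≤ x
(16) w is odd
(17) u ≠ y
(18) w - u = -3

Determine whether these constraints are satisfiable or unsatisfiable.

Satisfiable

One satisfying assignment is x = 3, y = 2, z = 3, w = 1, v = 5, u = 4.
For the less obvious constraints — constraint 4: w + v = 6; constraint 6: w + z = 4; constraint 14: u - v = -1 — and the others hold by inspection.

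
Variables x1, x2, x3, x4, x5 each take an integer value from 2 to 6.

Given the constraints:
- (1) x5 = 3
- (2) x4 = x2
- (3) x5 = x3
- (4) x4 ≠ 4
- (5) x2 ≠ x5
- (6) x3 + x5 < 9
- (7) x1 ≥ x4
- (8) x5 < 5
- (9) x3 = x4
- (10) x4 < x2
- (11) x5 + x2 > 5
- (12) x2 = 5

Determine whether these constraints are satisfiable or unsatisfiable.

Unsatisfiable

Constraint 1 fixes x5 = 3 and constraint 12 fixes x2 = 5. Constraints 2, 3, and 9 give x5 = x3 = x4 = x2, so x5 = x2. But 3 ≠ 5 — contradiction.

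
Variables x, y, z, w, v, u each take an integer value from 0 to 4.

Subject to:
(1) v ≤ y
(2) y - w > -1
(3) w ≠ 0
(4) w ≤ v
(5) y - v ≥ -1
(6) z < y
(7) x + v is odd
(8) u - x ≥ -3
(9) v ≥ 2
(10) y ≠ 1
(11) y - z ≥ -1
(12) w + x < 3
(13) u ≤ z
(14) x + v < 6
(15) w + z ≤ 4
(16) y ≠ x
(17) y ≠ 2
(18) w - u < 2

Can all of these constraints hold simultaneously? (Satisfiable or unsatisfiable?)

Try x = 0, y = 3, z = 1, w = 1, v = 3, u = 0.
Check constraint 2: y - w = 2; constraint 5: y - v = 0; constraint 8: u - x = 0. The remaining constraints are straightforward to verify.

Satisfiable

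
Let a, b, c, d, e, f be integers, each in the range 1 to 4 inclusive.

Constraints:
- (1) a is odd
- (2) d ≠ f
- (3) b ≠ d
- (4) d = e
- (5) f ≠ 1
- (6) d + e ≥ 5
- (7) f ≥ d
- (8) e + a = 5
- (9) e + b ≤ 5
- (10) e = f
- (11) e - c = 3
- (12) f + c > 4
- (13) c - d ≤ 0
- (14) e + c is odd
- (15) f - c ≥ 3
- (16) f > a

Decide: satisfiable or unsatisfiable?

From constraints 4 and 10, d = e = f, so d = f. But constraint 2 says d ≠ f. Contradiction.

Unsatisfiable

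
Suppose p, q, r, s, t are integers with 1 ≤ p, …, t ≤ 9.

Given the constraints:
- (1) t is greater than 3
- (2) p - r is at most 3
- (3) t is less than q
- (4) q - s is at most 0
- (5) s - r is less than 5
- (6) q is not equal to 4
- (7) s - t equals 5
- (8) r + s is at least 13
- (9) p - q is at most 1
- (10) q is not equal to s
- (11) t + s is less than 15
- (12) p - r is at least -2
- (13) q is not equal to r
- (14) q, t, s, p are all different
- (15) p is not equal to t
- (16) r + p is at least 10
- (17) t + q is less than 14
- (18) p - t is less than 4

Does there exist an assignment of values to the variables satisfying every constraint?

One satisfying assignment is p = 6, q = 8, r = 6, s = 9, t = 4.
For the less obvious constraints — constraint 2: p - r = 0; constraint 4: q - s = -1 — and the others hold by inspection.

Satisfiable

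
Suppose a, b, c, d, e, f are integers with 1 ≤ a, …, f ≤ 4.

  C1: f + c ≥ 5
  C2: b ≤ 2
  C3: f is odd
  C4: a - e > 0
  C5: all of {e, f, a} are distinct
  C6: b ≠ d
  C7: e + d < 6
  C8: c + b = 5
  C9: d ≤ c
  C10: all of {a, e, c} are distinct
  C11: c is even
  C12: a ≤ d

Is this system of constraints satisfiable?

Satisfiable

Take a = 2, b = 1, c = 4, d = 4, e = 1, f = 3. Then constraint 1: f + c = 7; constraint 4: a - e = 1; constraint 7: e + d = 5, and every other listed constraint is also met.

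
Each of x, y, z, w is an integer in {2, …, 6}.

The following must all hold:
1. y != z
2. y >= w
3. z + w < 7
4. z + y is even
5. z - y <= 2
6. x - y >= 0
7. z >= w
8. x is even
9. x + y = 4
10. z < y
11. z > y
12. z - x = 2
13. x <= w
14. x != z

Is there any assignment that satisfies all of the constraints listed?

Unsatisfiable

Constraints 6, 7, 10, and 13 give y ≤ x, x ≤ w, w ≤ z, z < y. Chaining: y ≤ x ≤ w ≤ z < y, which forces y < y — impossible.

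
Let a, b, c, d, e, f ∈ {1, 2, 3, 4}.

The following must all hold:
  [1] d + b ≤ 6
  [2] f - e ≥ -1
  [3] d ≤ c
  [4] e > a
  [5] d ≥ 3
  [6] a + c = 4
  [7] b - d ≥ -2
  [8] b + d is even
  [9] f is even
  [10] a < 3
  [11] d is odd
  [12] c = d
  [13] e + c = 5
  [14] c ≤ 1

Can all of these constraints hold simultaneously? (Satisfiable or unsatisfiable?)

From constraint 5: d ≥ 3. From constraints 3 and 14: d ≤ c and c ≤ 1, so d ≤ 1. But 1 < 3, so no value of d works.

Unsatisfiable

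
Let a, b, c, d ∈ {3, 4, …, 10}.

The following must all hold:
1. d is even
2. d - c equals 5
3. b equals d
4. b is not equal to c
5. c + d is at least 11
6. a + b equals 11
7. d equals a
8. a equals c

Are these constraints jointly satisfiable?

Unsatisfiable

From constraints 3, 7, and 8, b = d = a = c, so b = c. But constraint 4 says b ≠ c. Contradiction.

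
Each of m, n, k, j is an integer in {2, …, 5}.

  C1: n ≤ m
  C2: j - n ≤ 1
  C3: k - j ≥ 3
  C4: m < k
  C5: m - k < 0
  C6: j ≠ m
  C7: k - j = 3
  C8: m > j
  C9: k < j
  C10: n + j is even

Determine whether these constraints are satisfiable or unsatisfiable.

Constraints 5, 8, and 9 give j < m, m < k, k < j. Chaining: j < m < k < j, which forces j < j — impossible.

Unsatisfiable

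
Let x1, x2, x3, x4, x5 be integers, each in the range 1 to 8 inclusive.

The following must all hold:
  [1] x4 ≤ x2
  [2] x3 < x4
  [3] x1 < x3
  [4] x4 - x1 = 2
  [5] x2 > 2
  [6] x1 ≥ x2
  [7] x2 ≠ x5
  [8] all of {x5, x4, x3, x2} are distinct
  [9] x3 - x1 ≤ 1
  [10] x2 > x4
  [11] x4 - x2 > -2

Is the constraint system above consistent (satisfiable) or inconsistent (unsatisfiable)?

Unsatisfiable

Constraints 2, 3, 6, and 10 give x3 < x4, x4 < x2, x2 ≤ x1, x1 < x3. Chaining: x3 < x4 < x2 ≤ x1 < x3, which forces x3 < x3 — impossible.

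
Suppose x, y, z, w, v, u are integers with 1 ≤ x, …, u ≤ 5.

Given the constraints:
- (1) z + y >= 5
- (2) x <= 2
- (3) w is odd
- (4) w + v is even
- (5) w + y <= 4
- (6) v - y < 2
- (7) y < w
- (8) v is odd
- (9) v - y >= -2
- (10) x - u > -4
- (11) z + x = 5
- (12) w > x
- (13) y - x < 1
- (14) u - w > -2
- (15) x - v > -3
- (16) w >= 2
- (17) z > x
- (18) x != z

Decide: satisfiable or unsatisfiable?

One satisfying assignment is x = 1, y = 1, z = 4, w = 3, v = 1, u = 3.
For the less obvious constraints — constraint 1: z + y = 5; constraint 5: w + y = 4 — and the others hold by inspection.

Satisfiable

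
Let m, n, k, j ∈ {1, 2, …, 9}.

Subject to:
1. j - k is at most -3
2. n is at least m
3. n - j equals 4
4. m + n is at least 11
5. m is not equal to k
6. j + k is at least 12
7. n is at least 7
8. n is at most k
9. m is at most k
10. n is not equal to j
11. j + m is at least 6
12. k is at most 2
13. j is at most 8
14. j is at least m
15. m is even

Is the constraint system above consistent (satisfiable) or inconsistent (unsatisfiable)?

Unsatisfiable

From constraints 13 and 14: m ≤ j ≤ 8. From constraints 8 and 12: n ≤ k ≤ 2. Hence m + n ≤ 10. But constraint 4 requires m + n ≥ 11, and 11 > 10. Contradiction.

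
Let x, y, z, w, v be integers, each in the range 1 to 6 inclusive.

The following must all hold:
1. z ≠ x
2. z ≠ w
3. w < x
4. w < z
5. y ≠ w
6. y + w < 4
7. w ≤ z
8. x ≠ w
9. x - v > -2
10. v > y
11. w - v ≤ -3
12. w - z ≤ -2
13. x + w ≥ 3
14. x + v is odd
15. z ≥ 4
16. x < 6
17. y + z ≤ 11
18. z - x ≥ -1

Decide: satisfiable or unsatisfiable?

Try x = 5, y = 2, z = 6, w = 1, v = 6.
Check constraint 6: y + w = 3; constraint 9: x - v = -1. The remaining constraints are straightforward to verify.

Satisfiable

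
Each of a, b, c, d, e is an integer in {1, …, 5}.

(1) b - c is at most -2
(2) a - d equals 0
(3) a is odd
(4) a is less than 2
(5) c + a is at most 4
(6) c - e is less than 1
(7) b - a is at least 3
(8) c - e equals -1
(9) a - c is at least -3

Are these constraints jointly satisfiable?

Unsatisfiable

Constraints 1, 7, and 9 give b − a ≥ 3, a − c ≥ -3, c − b ≥ 2.
Adding all 3 inequalities: the left sides telescope to 0, and the right sides sum to 3 + (-3) + 2 = 2. So 0 ≥ 2, which is false.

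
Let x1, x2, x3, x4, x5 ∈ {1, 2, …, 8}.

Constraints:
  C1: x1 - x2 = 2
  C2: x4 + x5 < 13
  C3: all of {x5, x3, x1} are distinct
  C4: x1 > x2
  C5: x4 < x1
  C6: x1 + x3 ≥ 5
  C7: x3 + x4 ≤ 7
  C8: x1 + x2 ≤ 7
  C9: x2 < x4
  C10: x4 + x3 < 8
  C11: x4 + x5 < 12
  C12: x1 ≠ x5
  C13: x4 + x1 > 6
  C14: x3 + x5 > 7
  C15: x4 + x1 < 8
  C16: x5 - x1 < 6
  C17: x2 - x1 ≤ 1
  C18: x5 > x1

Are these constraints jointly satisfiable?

Satisfiable

The assignment x1 = 4, x2 = 2, x3 = 2, x4 = 3, x5 = 7 works:
  constraint 1 holds since x1 - x2 = 2.
  constraint 2 holds since x4 + x5 = 10.
  constraint 6 holds since x1 + x3 = 6.
The rest check out directly.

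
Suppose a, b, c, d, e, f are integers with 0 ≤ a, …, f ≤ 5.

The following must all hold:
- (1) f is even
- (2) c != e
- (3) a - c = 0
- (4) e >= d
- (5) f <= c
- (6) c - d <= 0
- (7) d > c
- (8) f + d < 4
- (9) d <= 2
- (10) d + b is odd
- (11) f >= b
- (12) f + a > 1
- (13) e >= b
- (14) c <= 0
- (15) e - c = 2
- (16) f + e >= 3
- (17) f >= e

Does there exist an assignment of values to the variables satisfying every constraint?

Unsatisfiable

Constraints 4, 5, 7, and 17 give d ≤ e, e ≤ f, f ≤ c, c < d. Chaining: d ≤ e ≤ f ≤ c < d, which forces d < d — impossible.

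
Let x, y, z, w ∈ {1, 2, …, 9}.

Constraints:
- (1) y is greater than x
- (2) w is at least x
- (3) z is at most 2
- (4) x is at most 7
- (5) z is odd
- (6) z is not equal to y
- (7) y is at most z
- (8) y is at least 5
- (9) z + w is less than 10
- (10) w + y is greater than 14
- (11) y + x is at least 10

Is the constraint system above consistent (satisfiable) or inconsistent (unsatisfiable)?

Unsatisfiable

From constraints 3 and 7: y ≤ z ≤ 2. From constraint 4: x ≤ 7. Hence y + x ≤ 9. But constraint 11 requires y + x ≥ 10, and 10 > 9. Contradiction.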